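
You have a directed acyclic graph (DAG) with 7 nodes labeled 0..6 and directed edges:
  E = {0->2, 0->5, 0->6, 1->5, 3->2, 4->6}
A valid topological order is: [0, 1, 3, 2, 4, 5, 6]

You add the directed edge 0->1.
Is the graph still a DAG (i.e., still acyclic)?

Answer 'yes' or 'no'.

Given toposort: [0, 1, 3, 2, 4, 5, 6]
Position of 0: index 0; position of 1: index 1
New edge 0->1: forward
Forward edge: respects the existing order. Still a DAG, same toposort still valid.
Still a DAG? yes

Answer: yes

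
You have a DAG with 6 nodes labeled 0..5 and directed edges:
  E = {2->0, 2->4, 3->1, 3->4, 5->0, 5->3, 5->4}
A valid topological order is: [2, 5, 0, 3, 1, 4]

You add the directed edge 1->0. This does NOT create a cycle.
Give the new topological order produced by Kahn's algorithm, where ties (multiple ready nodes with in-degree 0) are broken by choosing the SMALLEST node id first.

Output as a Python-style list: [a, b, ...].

Answer: [2, 5, 3, 1, 0, 4]

Derivation:
Old toposort: [2, 5, 0, 3, 1, 4]
Added edge: 1->0
Position of 1 (4) > position of 0 (2). Must reorder: 1 must now come before 0.
Run Kahn's algorithm (break ties by smallest node id):
  initial in-degrees: [3, 1, 0, 1, 3, 0]
  ready (indeg=0): [2, 5]
  pop 2: indeg[0]->2; indeg[4]->2 | ready=[5] | order so far=[2]
  pop 5: indeg[0]->1; indeg[3]->0; indeg[4]->1 | ready=[3] | order so far=[2, 5]
  pop 3: indeg[1]->0; indeg[4]->0 | ready=[1, 4] | order so far=[2, 5, 3]
  pop 1: indeg[0]->0 | ready=[0, 4] | order so far=[2, 5, 3, 1]
  pop 0: no out-edges | ready=[4] | order so far=[2, 5, 3, 1, 0]
  pop 4: no out-edges | ready=[] | order so far=[2, 5, 3, 1, 0, 4]
  Result: [2, 5, 3, 1, 0, 4]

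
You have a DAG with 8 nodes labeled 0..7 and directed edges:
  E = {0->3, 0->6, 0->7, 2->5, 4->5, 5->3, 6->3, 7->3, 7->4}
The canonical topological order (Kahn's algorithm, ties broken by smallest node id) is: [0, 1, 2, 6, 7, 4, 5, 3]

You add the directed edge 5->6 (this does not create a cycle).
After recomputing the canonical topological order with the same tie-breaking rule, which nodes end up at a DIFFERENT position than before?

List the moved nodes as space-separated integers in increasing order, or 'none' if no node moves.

Answer: 4 5 6 7

Derivation:
Old toposort: [0, 1, 2, 6, 7, 4, 5, 3]
Added edge 5->6
Recompute Kahn (smallest-id tiebreak):
  initial in-degrees: [0, 0, 0, 4, 1, 2, 2, 1]
  ready (indeg=0): [0, 1, 2]
  pop 0: indeg[3]->3; indeg[6]->1; indeg[7]->0 | ready=[1, 2, 7] | order so far=[0]
  pop 1: no out-edges | ready=[2, 7] | order so far=[0, 1]
  pop 2: indeg[5]->1 | ready=[7] | order so far=[0, 1, 2]
  pop 7: indeg[3]->2; indeg[4]->0 | ready=[4] | order so far=[0, 1, 2, 7]
  pop 4: indeg[5]->0 | ready=[5] | order so far=[0, 1, 2, 7, 4]
  pop 5: indeg[3]->1; indeg[6]->0 | ready=[6] | order so far=[0, 1, 2, 7, 4, 5]
  pop 6: indeg[3]->0 | ready=[3] | order so far=[0, 1, 2, 7, 4, 5, 6]
  pop 3: no out-edges | ready=[] | order so far=[0, 1, 2, 7, 4, 5, 6, 3]
New canonical toposort: [0, 1, 2, 7, 4, 5, 6, 3]
Compare positions:
  Node 0: index 0 -> 0 (same)
  Node 1: index 1 -> 1 (same)
  Node 2: index 2 -> 2 (same)
  Node 3: index 7 -> 7 (same)
  Node 4: index 5 -> 4 (moved)
  Node 5: index 6 -> 5 (moved)
  Node 6: index 3 -> 6 (moved)
  Node 7: index 4 -> 3 (moved)
Nodes that changed position: 4 5 6 7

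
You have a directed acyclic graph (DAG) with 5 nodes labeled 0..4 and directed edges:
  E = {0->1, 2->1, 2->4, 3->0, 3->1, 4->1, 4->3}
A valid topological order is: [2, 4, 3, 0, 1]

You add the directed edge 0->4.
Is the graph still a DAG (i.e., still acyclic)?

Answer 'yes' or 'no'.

Given toposort: [2, 4, 3, 0, 1]
Position of 0: index 3; position of 4: index 1
New edge 0->4: backward (u after v in old order)
Backward edge: old toposort is now invalid. Check if this creates a cycle.
Does 4 already reach 0? Reachable from 4: [0, 1, 3, 4]. YES -> cycle!
Still a DAG? no

Answer: no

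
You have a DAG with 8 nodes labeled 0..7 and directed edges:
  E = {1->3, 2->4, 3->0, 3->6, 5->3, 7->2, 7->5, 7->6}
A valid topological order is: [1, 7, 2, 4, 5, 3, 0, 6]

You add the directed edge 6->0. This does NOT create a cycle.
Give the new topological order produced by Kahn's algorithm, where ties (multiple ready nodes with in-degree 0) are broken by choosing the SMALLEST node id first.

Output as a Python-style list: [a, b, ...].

Answer: [1, 7, 2, 4, 5, 3, 6, 0]

Derivation:
Old toposort: [1, 7, 2, 4, 5, 3, 0, 6]
Added edge: 6->0
Position of 6 (7) > position of 0 (6). Must reorder: 6 must now come before 0.
Run Kahn's algorithm (break ties by smallest node id):
  initial in-degrees: [2, 0, 1, 2, 1, 1, 2, 0]
  ready (indeg=0): [1, 7]
  pop 1: indeg[3]->1 | ready=[7] | order so far=[1]
  pop 7: indeg[2]->0; indeg[5]->0; indeg[6]->1 | ready=[2, 5] | order so far=[1, 7]
  pop 2: indeg[4]->0 | ready=[4, 5] | order so far=[1, 7, 2]
  pop 4: no out-edges | ready=[5] | order so far=[1, 7, 2, 4]
  pop 5: indeg[3]->0 | ready=[3] | order so far=[1, 7, 2, 4, 5]
  pop 3: indeg[0]->1; indeg[6]->0 | ready=[6] | order so far=[1, 7, 2, 4, 5, 3]
  pop 6: indeg[0]->0 | ready=[0] | order so far=[1, 7, 2, 4, 5, 3, 6]
  pop 0: no out-edges | ready=[] | order so far=[1, 7, 2, 4, 5, 3, 6, 0]
  Result: [1, 7, 2, 4, 5, 3, 6, 0]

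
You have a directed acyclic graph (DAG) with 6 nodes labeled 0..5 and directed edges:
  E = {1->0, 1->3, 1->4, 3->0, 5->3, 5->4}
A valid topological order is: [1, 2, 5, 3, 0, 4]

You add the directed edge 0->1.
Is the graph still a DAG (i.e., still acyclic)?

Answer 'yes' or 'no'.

Given toposort: [1, 2, 5, 3, 0, 4]
Position of 0: index 4; position of 1: index 0
New edge 0->1: backward (u after v in old order)
Backward edge: old toposort is now invalid. Check if this creates a cycle.
Does 1 already reach 0? Reachable from 1: [0, 1, 3, 4]. YES -> cycle!
Still a DAG? no

Answer: no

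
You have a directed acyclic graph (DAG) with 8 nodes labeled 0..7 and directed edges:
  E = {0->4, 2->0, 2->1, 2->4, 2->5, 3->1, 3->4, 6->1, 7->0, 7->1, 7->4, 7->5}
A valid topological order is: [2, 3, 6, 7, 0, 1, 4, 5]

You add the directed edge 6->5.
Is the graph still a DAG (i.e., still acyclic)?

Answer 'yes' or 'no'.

Answer: yes

Derivation:
Given toposort: [2, 3, 6, 7, 0, 1, 4, 5]
Position of 6: index 2; position of 5: index 7
New edge 6->5: forward
Forward edge: respects the existing order. Still a DAG, same toposort still valid.
Still a DAG? yes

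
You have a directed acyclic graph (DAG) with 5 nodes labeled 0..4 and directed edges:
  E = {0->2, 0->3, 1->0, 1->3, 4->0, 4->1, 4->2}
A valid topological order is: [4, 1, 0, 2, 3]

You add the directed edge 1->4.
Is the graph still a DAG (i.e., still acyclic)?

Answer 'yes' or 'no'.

Answer: no

Derivation:
Given toposort: [4, 1, 0, 2, 3]
Position of 1: index 1; position of 4: index 0
New edge 1->4: backward (u after v in old order)
Backward edge: old toposort is now invalid. Check if this creates a cycle.
Does 4 already reach 1? Reachable from 4: [0, 1, 2, 3, 4]. YES -> cycle!
Still a DAG? no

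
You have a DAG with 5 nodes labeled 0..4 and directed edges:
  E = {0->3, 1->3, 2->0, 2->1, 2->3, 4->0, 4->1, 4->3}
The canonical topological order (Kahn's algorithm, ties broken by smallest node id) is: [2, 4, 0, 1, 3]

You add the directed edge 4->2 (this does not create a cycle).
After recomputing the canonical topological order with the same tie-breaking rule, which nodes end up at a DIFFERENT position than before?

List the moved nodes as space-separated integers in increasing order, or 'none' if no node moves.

Old toposort: [2, 4, 0, 1, 3]
Added edge 4->2
Recompute Kahn (smallest-id tiebreak):
  initial in-degrees: [2, 2, 1, 4, 0]
  ready (indeg=0): [4]
  pop 4: indeg[0]->1; indeg[1]->1; indeg[2]->0; indeg[3]->3 | ready=[2] | order so far=[4]
  pop 2: indeg[0]->0; indeg[1]->0; indeg[3]->2 | ready=[0, 1] | order so far=[4, 2]
  pop 0: indeg[3]->1 | ready=[1] | order so far=[4, 2, 0]
  pop 1: indeg[3]->0 | ready=[3] | order so far=[4, 2, 0, 1]
  pop 3: no out-edges | ready=[] | order so far=[4, 2, 0, 1, 3]
New canonical toposort: [4, 2, 0, 1, 3]
Compare positions:
  Node 0: index 2 -> 2 (same)
  Node 1: index 3 -> 3 (same)
  Node 2: index 0 -> 1 (moved)
  Node 3: index 4 -> 4 (same)
  Node 4: index 1 -> 0 (moved)
Nodes that changed position: 2 4

Answer: 2 4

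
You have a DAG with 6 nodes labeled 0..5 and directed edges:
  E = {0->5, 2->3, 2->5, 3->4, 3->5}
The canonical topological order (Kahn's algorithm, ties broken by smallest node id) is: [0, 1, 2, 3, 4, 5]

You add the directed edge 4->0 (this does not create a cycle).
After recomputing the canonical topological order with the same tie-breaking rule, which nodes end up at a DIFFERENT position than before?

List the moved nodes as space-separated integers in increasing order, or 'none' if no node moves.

Old toposort: [0, 1, 2, 3, 4, 5]
Added edge 4->0
Recompute Kahn (smallest-id tiebreak):
  initial in-degrees: [1, 0, 0, 1, 1, 3]
  ready (indeg=0): [1, 2]
  pop 1: no out-edges | ready=[2] | order so far=[1]
  pop 2: indeg[3]->0; indeg[5]->2 | ready=[3] | order so far=[1, 2]
  pop 3: indeg[4]->0; indeg[5]->1 | ready=[4] | order so far=[1, 2, 3]
  pop 4: indeg[0]->0 | ready=[0] | order so far=[1, 2, 3, 4]
  pop 0: indeg[5]->0 | ready=[5] | order so far=[1, 2, 3, 4, 0]
  pop 5: no out-edges | ready=[] | order so far=[1, 2, 3, 4, 0, 5]
New canonical toposort: [1, 2, 3, 4, 0, 5]
Compare positions:
  Node 0: index 0 -> 4 (moved)
  Node 1: index 1 -> 0 (moved)
  Node 2: index 2 -> 1 (moved)
  Node 3: index 3 -> 2 (moved)
  Node 4: index 4 -> 3 (moved)
  Node 5: index 5 -> 5 (same)
Nodes that changed position: 0 1 2 3 4

Answer: 0 1 2 3 4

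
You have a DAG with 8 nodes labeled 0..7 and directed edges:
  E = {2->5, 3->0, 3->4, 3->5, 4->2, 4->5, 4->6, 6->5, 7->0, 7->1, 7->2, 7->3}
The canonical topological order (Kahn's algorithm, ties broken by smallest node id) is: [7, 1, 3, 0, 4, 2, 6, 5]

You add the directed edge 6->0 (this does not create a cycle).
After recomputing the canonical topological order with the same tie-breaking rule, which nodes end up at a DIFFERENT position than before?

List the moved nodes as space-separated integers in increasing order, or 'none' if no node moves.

Old toposort: [7, 1, 3, 0, 4, 2, 6, 5]
Added edge 6->0
Recompute Kahn (smallest-id tiebreak):
  initial in-degrees: [3, 1, 2, 1, 1, 4, 1, 0]
  ready (indeg=0): [7]
  pop 7: indeg[0]->2; indeg[1]->0; indeg[2]->1; indeg[3]->0 | ready=[1, 3] | order so far=[7]
  pop 1: no out-edges | ready=[3] | order so far=[7, 1]
  pop 3: indeg[0]->1; indeg[4]->0; indeg[5]->3 | ready=[4] | order so far=[7, 1, 3]
  pop 4: indeg[2]->0; indeg[5]->2; indeg[6]->0 | ready=[2, 6] | order so far=[7, 1, 3, 4]
  pop 2: indeg[5]->1 | ready=[6] | order so far=[7, 1, 3, 4, 2]
  pop 6: indeg[0]->0; indeg[5]->0 | ready=[0, 5] | order so far=[7, 1, 3, 4, 2, 6]
  pop 0: no out-edges | ready=[5] | order so far=[7, 1, 3, 4, 2, 6, 0]
  pop 5: no out-edges | ready=[] | order so far=[7, 1, 3, 4, 2, 6, 0, 5]
New canonical toposort: [7, 1, 3, 4, 2, 6, 0, 5]
Compare positions:
  Node 0: index 3 -> 6 (moved)
  Node 1: index 1 -> 1 (same)
  Node 2: index 5 -> 4 (moved)
  Node 3: index 2 -> 2 (same)
  Node 4: index 4 -> 3 (moved)
  Node 5: index 7 -> 7 (same)
  Node 6: index 6 -> 5 (moved)
  Node 7: index 0 -> 0 (same)
Nodes that changed position: 0 2 4 6

Answer: 0 2 4 6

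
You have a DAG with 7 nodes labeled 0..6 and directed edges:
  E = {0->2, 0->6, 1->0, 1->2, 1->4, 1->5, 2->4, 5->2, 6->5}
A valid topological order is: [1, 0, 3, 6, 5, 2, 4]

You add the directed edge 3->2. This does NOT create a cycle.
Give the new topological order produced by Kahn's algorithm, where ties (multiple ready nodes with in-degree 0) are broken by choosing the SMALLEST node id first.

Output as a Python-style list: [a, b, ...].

Answer: [1, 0, 3, 6, 5, 2, 4]

Derivation:
Old toposort: [1, 0, 3, 6, 5, 2, 4]
Added edge: 3->2
Position of 3 (2) < position of 2 (5). Old order still valid.
Run Kahn's algorithm (break ties by smallest node id):
  initial in-degrees: [1, 0, 4, 0, 2, 2, 1]
  ready (indeg=0): [1, 3]
  pop 1: indeg[0]->0; indeg[2]->3; indeg[4]->1; indeg[5]->1 | ready=[0, 3] | order so far=[1]
  pop 0: indeg[2]->2; indeg[6]->0 | ready=[3, 6] | order so far=[1, 0]
  pop 3: indeg[2]->1 | ready=[6] | order so far=[1, 0, 3]
  pop 6: indeg[5]->0 | ready=[5] | order so far=[1, 0, 3, 6]
  pop 5: indeg[2]->0 | ready=[2] | order so far=[1, 0, 3, 6, 5]
  pop 2: indeg[4]->0 | ready=[4] | order so far=[1, 0, 3, 6, 5, 2]
  pop 4: no out-edges | ready=[] | order so far=[1, 0, 3, 6, 5, 2, 4]
  Result: [1, 0, 3, 6, 5, 2, 4]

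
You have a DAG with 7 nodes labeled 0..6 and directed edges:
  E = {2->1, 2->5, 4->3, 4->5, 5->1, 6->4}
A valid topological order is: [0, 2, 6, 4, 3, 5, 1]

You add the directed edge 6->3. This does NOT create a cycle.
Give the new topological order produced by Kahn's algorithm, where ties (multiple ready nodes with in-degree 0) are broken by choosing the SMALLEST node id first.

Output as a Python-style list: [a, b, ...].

Answer: [0, 2, 6, 4, 3, 5, 1]

Derivation:
Old toposort: [0, 2, 6, 4, 3, 5, 1]
Added edge: 6->3
Position of 6 (2) < position of 3 (4). Old order still valid.
Run Kahn's algorithm (break ties by smallest node id):
  initial in-degrees: [0, 2, 0, 2, 1, 2, 0]
  ready (indeg=0): [0, 2, 6]
  pop 0: no out-edges | ready=[2, 6] | order so far=[0]
  pop 2: indeg[1]->1; indeg[5]->1 | ready=[6] | order so far=[0, 2]
  pop 6: indeg[3]->1; indeg[4]->0 | ready=[4] | order so far=[0, 2, 6]
  pop 4: indeg[3]->0; indeg[5]->0 | ready=[3, 5] | order so far=[0, 2, 6, 4]
  pop 3: no out-edges | ready=[5] | order so far=[0, 2, 6, 4, 3]
  pop 5: indeg[1]->0 | ready=[1] | order so far=[0, 2, 6, 4, 3, 5]
  pop 1: no out-edges | ready=[] | order so far=[0, 2, 6, 4, 3, 5, 1]
  Result: [0, 2, 6, 4, 3, 5, 1]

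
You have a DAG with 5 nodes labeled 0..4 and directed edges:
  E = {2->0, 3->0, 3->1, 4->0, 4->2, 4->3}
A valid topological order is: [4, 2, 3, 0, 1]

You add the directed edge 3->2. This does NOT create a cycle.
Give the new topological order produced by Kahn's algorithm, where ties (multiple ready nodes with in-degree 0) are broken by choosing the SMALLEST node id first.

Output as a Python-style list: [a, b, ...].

Answer: [4, 3, 1, 2, 0]

Derivation:
Old toposort: [4, 2, 3, 0, 1]
Added edge: 3->2
Position of 3 (2) > position of 2 (1). Must reorder: 3 must now come before 2.
Run Kahn's algorithm (break ties by smallest node id):
  initial in-degrees: [3, 1, 2, 1, 0]
  ready (indeg=0): [4]
  pop 4: indeg[0]->2; indeg[2]->1; indeg[3]->0 | ready=[3] | order so far=[4]
  pop 3: indeg[0]->1; indeg[1]->0; indeg[2]->0 | ready=[1, 2] | order so far=[4, 3]
  pop 1: no out-edges | ready=[2] | order so far=[4, 3, 1]
  pop 2: indeg[0]->0 | ready=[0] | order so far=[4, 3, 1, 2]
  pop 0: no out-edges | ready=[] | order so far=[4, 3, 1, 2, 0]
  Result: [4, 3, 1, 2, 0]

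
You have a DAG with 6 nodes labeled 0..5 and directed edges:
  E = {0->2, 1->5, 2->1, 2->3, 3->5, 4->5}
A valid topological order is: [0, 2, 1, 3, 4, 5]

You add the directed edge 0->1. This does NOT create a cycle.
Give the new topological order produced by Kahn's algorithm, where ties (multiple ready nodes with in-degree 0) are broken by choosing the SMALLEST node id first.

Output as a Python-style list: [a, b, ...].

Answer: [0, 2, 1, 3, 4, 5]

Derivation:
Old toposort: [0, 2, 1, 3, 4, 5]
Added edge: 0->1
Position of 0 (0) < position of 1 (2). Old order still valid.
Run Kahn's algorithm (break ties by smallest node id):
  initial in-degrees: [0, 2, 1, 1, 0, 3]
  ready (indeg=0): [0, 4]
  pop 0: indeg[1]->1; indeg[2]->0 | ready=[2, 4] | order so far=[0]
  pop 2: indeg[1]->0; indeg[3]->0 | ready=[1, 3, 4] | order so far=[0, 2]
  pop 1: indeg[5]->2 | ready=[3, 4] | order so far=[0, 2, 1]
  pop 3: indeg[5]->1 | ready=[4] | order so far=[0, 2, 1, 3]
  pop 4: indeg[5]->0 | ready=[5] | order so far=[0, 2, 1, 3, 4]
  pop 5: no out-edges | ready=[] | order so far=[0, 2, 1, 3, 4, 5]
  Result: [0, 2, 1, 3, 4, 5]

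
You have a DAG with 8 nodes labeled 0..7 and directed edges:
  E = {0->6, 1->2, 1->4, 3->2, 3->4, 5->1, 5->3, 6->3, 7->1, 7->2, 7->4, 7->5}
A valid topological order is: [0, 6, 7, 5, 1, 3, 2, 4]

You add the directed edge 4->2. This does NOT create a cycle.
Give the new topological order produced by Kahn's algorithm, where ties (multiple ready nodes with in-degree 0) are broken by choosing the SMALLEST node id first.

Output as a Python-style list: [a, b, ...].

Old toposort: [0, 6, 7, 5, 1, 3, 2, 4]
Added edge: 4->2
Position of 4 (7) > position of 2 (6). Must reorder: 4 must now come before 2.
Run Kahn's algorithm (break ties by smallest node id):
  initial in-degrees: [0, 2, 4, 2, 3, 1, 1, 0]
  ready (indeg=0): [0, 7]
  pop 0: indeg[6]->0 | ready=[6, 7] | order so far=[0]
  pop 6: indeg[3]->1 | ready=[7] | order so far=[0, 6]
  pop 7: indeg[1]->1; indeg[2]->3; indeg[4]->2; indeg[5]->0 | ready=[5] | order so far=[0, 6, 7]
  pop 5: indeg[1]->0; indeg[3]->0 | ready=[1, 3] | order so far=[0, 6, 7, 5]
  pop 1: indeg[2]->2; indeg[4]->1 | ready=[3] | order so far=[0, 6, 7, 5, 1]
  pop 3: indeg[2]->1; indeg[4]->0 | ready=[4] | order so far=[0, 6, 7, 5, 1, 3]
  pop 4: indeg[2]->0 | ready=[2] | order so far=[0, 6, 7, 5, 1, 3, 4]
  pop 2: no out-edges | ready=[] | order so far=[0, 6, 7, 5, 1, 3, 4, 2]
  Result: [0, 6, 7, 5, 1, 3, 4, 2]

Answer: [0, 6, 7, 5, 1, 3, 4, 2]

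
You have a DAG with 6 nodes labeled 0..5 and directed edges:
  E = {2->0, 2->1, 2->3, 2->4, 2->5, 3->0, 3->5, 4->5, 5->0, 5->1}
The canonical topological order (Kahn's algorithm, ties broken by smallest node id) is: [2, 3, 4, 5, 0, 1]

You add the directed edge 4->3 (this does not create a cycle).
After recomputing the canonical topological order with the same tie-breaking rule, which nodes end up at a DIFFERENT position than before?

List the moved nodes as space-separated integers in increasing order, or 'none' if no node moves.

Answer: 3 4

Derivation:
Old toposort: [2, 3, 4, 5, 0, 1]
Added edge 4->3
Recompute Kahn (smallest-id tiebreak):
  initial in-degrees: [3, 2, 0, 2, 1, 3]
  ready (indeg=0): [2]
  pop 2: indeg[0]->2; indeg[1]->1; indeg[3]->1; indeg[4]->0; indeg[5]->2 | ready=[4] | order so far=[2]
  pop 4: indeg[3]->0; indeg[5]->1 | ready=[3] | order so far=[2, 4]
  pop 3: indeg[0]->1; indeg[5]->0 | ready=[5] | order so far=[2, 4, 3]
  pop 5: indeg[0]->0; indeg[1]->0 | ready=[0, 1] | order so far=[2, 4, 3, 5]
  pop 0: no out-edges | ready=[1] | order so far=[2, 4, 3, 5, 0]
  pop 1: no out-edges | ready=[] | order so far=[2, 4, 3, 5, 0, 1]
New canonical toposort: [2, 4, 3, 5, 0, 1]
Compare positions:
  Node 0: index 4 -> 4 (same)
  Node 1: index 5 -> 5 (same)
  Node 2: index 0 -> 0 (same)
  Node 3: index 1 -> 2 (moved)
  Node 4: index 2 -> 1 (moved)
  Node 5: index 3 -> 3 (same)
Nodes that changed position: 3 4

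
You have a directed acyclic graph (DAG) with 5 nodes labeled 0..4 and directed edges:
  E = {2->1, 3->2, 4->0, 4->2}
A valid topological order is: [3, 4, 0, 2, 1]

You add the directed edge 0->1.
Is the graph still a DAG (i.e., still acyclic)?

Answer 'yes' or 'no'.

Answer: yes

Derivation:
Given toposort: [3, 4, 0, 2, 1]
Position of 0: index 2; position of 1: index 4
New edge 0->1: forward
Forward edge: respects the existing order. Still a DAG, same toposort still valid.
Still a DAG? yes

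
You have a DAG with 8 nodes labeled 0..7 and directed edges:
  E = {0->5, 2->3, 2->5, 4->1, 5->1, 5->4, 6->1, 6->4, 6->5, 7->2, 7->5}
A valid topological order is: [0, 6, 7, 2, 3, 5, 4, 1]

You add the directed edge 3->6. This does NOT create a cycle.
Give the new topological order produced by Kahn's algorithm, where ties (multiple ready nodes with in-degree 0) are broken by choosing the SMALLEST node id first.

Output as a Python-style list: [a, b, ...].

Old toposort: [0, 6, 7, 2, 3, 5, 4, 1]
Added edge: 3->6
Position of 3 (4) > position of 6 (1). Must reorder: 3 must now come before 6.
Run Kahn's algorithm (break ties by smallest node id):
  initial in-degrees: [0, 3, 1, 1, 2, 4, 1, 0]
  ready (indeg=0): [0, 7]
  pop 0: indeg[5]->3 | ready=[7] | order so far=[0]
  pop 7: indeg[2]->0; indeg[5]->2 | ready=[2] | order so far=[0, 7]
  pop 2: indeg[3]->0; indeg[5]->1 | ready=[3] | order so far=[0, 7, 2]
  pop 3: indeg[6]->0 | ready=[6] | order so far=[0, 7, 2, 3]
  pop 6: indeg[1]->2; indeg[4]->1; indeg[5]->0 | ready=[5] | order so far=[0, 7, 2, 3, 6]
  pop 5: indeg[1]->1; indeg[4]->0 | ready=[4] | order so far=[0, 7, 2, 3, 6, 5]
  pop 4: indeg[1]->0 | ready=[1] | order so far=[0, 7, 2, 3, 6, 5, 4]
  pop 1: no out-edges | ready=[] | order so far=[0, 7, 2, 3, 6, 5, 4, 1]
  Result: [0, 7, 2, 3, 6, 5, 4, 1]

Answer: [0, 7, 2, 3, 6, 5, 4, 1]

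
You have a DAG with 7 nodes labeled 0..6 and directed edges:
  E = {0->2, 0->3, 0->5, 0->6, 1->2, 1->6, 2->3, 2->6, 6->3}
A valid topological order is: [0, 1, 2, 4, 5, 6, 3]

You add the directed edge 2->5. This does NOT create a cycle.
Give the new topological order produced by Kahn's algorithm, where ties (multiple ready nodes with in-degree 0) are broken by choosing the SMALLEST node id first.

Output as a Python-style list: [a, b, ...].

Answer: [0, 1, 2, 4, 5, 6, 3]

Derivation:
Old toposort: [0, 1, 2, 4, 5, 6, 3]
Added edge: 2->5
Position of 2 (2) < position of 5 (4). Old order still valid.
Run Kahn's algorithm (break ties by smallest node id):
  initial in-degrees: [0, 0, 2, 3, 0, 2, 3]
  ready (indeg=0): [0, 1, 4]
  pop 0: indeg[2]->1; indeg[3]->2; indeg[5]->1; indeg[6]->2 | ready=[1, 4] | order so far=[0]
  pop 1: indeg[2]->0; indeg[6]->1 | ready=[2, 4] | order so far=[0, 1]
  pop 2: indeg[3]->1; indeg[5]->0; indeg[6]->0 | ready=[4, 5, 6] | order so far=[0, 1, 2]
  pop 4: no out-edges | ready=[5, 6] | order so far=[0, 1, 2, 4]
  pop 5: no out-edges | ready=[6] | order so far=[0, 1, 2, 4, 5]
  pop 6: indeg[3]->0 | ready=[3] | order so far=[0, 1, 2, 4, 5, 6]
  pop 3: no out-edges | ready=[] | order so far=[0, 1, 2, 4, 5, 6, 3]
  Result: [0, 1, 2, 4, 5, 6, 3]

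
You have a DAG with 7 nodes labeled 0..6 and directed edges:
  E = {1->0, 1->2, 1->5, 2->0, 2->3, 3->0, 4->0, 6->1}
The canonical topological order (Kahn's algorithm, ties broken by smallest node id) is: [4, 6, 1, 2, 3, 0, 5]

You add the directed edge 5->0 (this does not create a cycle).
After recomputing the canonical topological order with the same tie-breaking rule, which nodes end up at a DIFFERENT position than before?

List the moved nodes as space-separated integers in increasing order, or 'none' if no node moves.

Old toposort: [4, 6, 1, 2, 3, 0, 5]
Added edge 5->0
Recompute Kahn (smallest-id tiebreak):
  initial in-degrees: [5, 1, 1, 1, 0, 1, 0]
  ready (indeg=0): [4, 6]
  pop 4: indeg[0]->4 | ready=[6] | order so far=[4]
  pop 6: indeg[1]->0 | ready=[1] | order so far=[4, 6]
  pop 1: indeg[0]->3; indeg[2]->0; indeg[5]->0 | ready=[2, 5] | order so far=[4, 6, 1]
  pop 2: indeg[0]->2; indeg[3]->0 | ready=[3, 5] | order so far=[4, 6, 1, 2]
  pop 3: indeg[0]->1 | ready=[5] | order so far=[4, 6, 1, 2, 3]
  pop 5: indeg[0]->0 | ready=[0] | order so far=[4, 6, 1, 2, 3, 5]
  pop 0: no out-edges | ready=[] | order so far=[4, 6, 1, 2, 3, 5, 0]
New canonical toposort: [4, 6, 1, 2, 3, 5, 0]
Compare positions:
  Node 0: index 5 -> 6 (moved)
  Node 1: index 2 -> 2 (same)
  Node 2: index 3 -> 3 (same)
  Node 3: index 4 -> 4 (same)
  Node 4: index 0 -> 0 (same)
  Node 5: index 6 -> 5 (moved)
  Node 6: index 1 -> 1 (same)
Nodes that changed position: 0 5

Answer: 0 5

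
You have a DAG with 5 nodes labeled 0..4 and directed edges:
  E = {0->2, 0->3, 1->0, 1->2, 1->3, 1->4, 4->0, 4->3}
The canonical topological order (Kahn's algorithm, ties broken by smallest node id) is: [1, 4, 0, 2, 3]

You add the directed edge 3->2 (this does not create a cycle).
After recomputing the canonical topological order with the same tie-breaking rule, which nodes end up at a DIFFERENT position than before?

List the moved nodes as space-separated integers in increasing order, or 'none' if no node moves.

Old toposort: [1, 4, 0, 2, 3]
Added edge 3->2
Recompute Kahn (smallest-id tiebreak):
  initial in-degrees: [2, 0, 3, 3, 1]
  ready (indeg=0): [1]
  pop 1: indeg[0]->1; indeg[2]->2; indeg[3]->2; indeg[4]->0 | ready=[4] | order so far=[1]
  pop 4: indeg[0]->0; indeg[3]->1 | ready=[0] | order so far=[1, 4]
  pop 0: indeg[2]->1; indeg[3]->0 | ready=[3] | order so far=[1, 4, 0]
  pop 3: indeg[2]->0 | ready=[2] | order so far=[1, 4, 0, 3]
  pop 2: no out-edges | ready=[] | order so far=[1, 4, 0, 3, 2]
New canonical toposort: [1, 4, 0, 3, 2]
Compare positions:
  Node 0: index 2 -> 2 (same)
  Node 1: index 0 -> 0 (same)
  Node 2: index 3 -> 4 (moved)
  Node 3: index 4 -> 3 (moved)
  Node 4: index 1 -> 1 (same)
Nodes that changed position: 2 3

Answer: 2 3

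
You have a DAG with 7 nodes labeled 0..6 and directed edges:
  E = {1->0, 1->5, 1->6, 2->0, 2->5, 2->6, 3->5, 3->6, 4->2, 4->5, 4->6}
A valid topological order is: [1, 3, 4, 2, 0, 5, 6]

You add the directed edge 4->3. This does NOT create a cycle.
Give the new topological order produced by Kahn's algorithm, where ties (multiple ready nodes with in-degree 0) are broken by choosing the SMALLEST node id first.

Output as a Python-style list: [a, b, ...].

Answer: [1, 4, 2, 0, 3, 5, 6]

Derivation:
Old toposort: [1, 3, 4, 2, 0, 5, 6]
Added edge: 4->3
Position of 4 (2) > position of 3 (1). Must reorder: 4 must now come before 3.
Run Kahn's algorithm (break ties by smallest node id):
  initial in-degrees: [2, 0, 1, 1, 0, 4, 4]
  ready (indeg=0): [1, 4]
  pop 1: indeg[0]->1; indeg[5]->3; indeg[6]->3 | ready=[4] | order so far=[1]
  pop 4: indeg[2]->0; indeg[3]->0; indeg[5]->2; indeg[6]->2 | ready=[2, 3] | order so far=[1, 4]
  pop 2: indeg[0]->0; indeg[5]->1; indeg[6]->1 | ready=[0, 3] | order so far=[1, 4, 2]
  pop 0: no out-edges | ready=[3] | order so far=[1, 4, 2, 0]
  pop 3: indeg[5]->0; indeg[6]->0 | ready=[5, 6] | order so far=[1, 4, 2, 0, 3]
  pop 5: no out-edges | ready=[6] | order so far=[1, 4, 2, 0, 3, 5]
  pop 6: no out-edges | ready=[] | order so far=[1, 4, 2, 0, 3, 5, 6]
  Result: [1, 4, 2, 0, 3, 5, 6]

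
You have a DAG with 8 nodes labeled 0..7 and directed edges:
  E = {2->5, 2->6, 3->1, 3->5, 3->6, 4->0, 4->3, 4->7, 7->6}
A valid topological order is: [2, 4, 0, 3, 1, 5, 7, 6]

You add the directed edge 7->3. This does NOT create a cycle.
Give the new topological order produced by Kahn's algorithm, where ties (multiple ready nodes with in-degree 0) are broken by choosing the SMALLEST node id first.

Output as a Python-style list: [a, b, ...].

Answer: [2, 4, 0, 7, 3, 1, 5, 6]

Derivation:
Old toposort: [2, 4, 0, 3, 1, 5, 7, 6]
Added edge: 7->3
Position of 7 (6) > position of 3 (3). Must reorder: 7 must now come before 3.
Run Kahn's algorithm (break ties by smallest node id):
  initial in-degrees: [1, 1, 0, 2, 0, 2, 3, 1]
  ready (indeg=0): [2, 4]
  pop 2: indeg[5]->1; indeg[6]->2 | ready=[4] | order so far=[2]
  pop 4: indeg[0]->0; indeg[3]->1; indeg[7]->0 | ready=[0, 7] | order so far=[2, 4]
  pop 0: no out-edges | ready=[7] | order so far=[2, 4, 0]
  pop 7: indeg[3]->0; indeg[6]->1 | ready=[3] | order so far=[2, 4, 0, 7]
  pop 3: indeg[1]->0; indeg[5]->0; indeg[6]->0 | ready=[1, 5, 6] | order so far=[2, 4, 0, 7, 3]
  pop 1: no out-edges | ready=[5, 6] | order so far=[2, 4, 0, 7, 3, 1]
  pop 5: no out-edges | ready=[6] | order so far=[2, 4, 0, 7, 3, 1, 5]
  pop 6: no out-edges | ready=[] | order so far=[2, 4, 0, 7, 3, 1, 5, 6]
  Result: [2, 4, 0, 7, 3, 1, 5, 6]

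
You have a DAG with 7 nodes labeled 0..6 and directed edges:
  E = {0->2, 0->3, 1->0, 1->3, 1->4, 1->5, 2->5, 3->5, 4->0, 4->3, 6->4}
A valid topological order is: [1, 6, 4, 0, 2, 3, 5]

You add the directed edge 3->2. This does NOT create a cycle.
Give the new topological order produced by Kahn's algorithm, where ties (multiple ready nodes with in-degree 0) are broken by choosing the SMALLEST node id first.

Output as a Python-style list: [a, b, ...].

Answer: [1, 6, 4, 0, 3, 2, 5]

Derivation:
Old toposort: [1, 6, 4, 0, 2, 3, 5]
Added edge: 3->2
Position of 3 (5) > position of 2 (4). Must reorder: 3 must now come before 2.
Run Kahn's algorithm (break ties by smallest node id):
  initial in-degrees: [2, 0, 2, 3, 2, 3, 0]
  ready (indeg=0): [1, 6]
  pop 1: indeg[0]->1; indeg[3]->2; indeg[4]->1; indeg[5]->2 | ready=[6] | order so far=[1]
  pop 6: indeg[4]->0 | ready=[4] | order so far=[1, 6]
  pop 4: indeg[0]->0; indeg[3]->1 | ready=[0] | order so far=[1, 6, 4]
  pop 0: indeg[2]->1; indeg[3]->0 | ready=[3] | order so far=[1, 6, 4, 0]
  pop 3: indeg[2]->0; indeg[5]->1 | ready=[2] | order so far=[1, 6, 4, 0, 3]
  pop 2: indeg[5]->0 | ready=[5] | order so far=[1, 6, 4, 0, 3, 2]
  pop 5: no out-edges | ready=[] | order so far=[1, 6, 4, 0, 3, 2, 5]
  Result: [1, 6, 4, 0, 3, 2, 5]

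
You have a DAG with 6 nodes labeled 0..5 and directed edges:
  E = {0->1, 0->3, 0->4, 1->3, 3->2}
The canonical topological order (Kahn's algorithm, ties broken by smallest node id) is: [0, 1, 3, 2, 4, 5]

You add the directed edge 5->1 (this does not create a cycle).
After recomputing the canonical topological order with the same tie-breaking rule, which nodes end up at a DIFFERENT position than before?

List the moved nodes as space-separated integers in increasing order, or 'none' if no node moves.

Answer: 1 2 3 4 5

Derivation:
Old toposort: [0, 1, 3, 2, 4, 5]
Added edge 5->1
Recompute Kahn (smallest-id tiebreak):
  initial in-degrees: [0, 2, 1, 2, 1, 0]
  ready (indeg=0): [0, 5]
  pop 0: indeg[1]->1; indeg[3]->1; indeg[4]->0 | ready=[4, 5] | order so far=[0]
  pop 4: no out-edges | ready=[5] | order so far=[0, 4]
  pop 5: indeg[1]->0 | ready=[1] | order so far=[0, 4, 5]
  pop 1: indeg[3]->0 | ready=[3] | order so far=[0, 4, 5, 1]
  pop 3: indeg[2]->0 | ready=[2] | order so far=[0, 4, 5, 1, 3]
  pop 2: no out-edges | ready=[] | order so far=[0, 4, 5, 1, 3, 2]
New canonical toposort: [0, 4, 5, 1, 3, 2]
Compare positions:
  Node 0: index 0 -> 0 (same)
  Node 1: index 1 -> 3 (moved)
  Node 2: index 3 -> 5 (moved)
  Node 3: index 2 -> 4 (moved)
  Node 4: index 4 -> 1 (moved)
  Node 5: index 5 -> 2 (moved)
Nodes that changed position: 1 2 3 4 5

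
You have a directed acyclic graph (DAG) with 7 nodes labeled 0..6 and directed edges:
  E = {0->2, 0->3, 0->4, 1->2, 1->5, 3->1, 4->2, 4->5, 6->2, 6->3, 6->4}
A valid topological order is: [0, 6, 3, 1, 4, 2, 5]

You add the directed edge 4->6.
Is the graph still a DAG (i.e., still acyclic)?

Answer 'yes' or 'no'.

Answer: no

Derivation:
Given toposort: [0, 6, 3, 1, 4, 2, 5]
Position of 4: index 4; position of 6: index 1
New edge 4->6: backward (u after v in old order)
Backward edge: old toposort is now invalid. Check if this creates a cycle.
Does 6 already reach 4? Reachable from 6: [1, 2, 3, 4, 5, 6]. YES -> cycle!
Still a DAG? no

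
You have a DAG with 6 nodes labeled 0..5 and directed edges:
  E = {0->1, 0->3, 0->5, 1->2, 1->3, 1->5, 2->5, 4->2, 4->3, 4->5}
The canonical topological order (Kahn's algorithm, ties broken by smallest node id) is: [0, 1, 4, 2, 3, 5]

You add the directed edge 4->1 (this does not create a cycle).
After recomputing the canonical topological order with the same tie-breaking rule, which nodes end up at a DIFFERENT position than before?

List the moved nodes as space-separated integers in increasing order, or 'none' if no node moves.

Old toposort: [0, 1, 4, 2, 3, 5]
Added edge 4->1
Recompute Kahn (smallest-id tiebreak):
  initial in-degrees: [0, 2, 2, 3, 0, 4]
  ready (indeg=0): [0, 4]
  pop 0: indeg[1]->1; indeg[3]->2; indeg[5]->3 | ready=[4] | order so far=[0]
  pop 4: indeg[1]->0; indeg[2]->1; indeg[3]->1; indeg[5]->2 | ready=[1] | order so far=[0, 4]
  pop 1: indeg[2]->0; indeg[3]->0; indeg[5]->1 | ready=[2, 3] | order so far=[0, 4, 1]
  pop 2: indeg[5]->0 | ready=[3, 5] | order so far=[0, 4, 1, 2]
  pop 3: no out-edges | ready=[5] | order so far=[0, 4, 1, 2, 3]
  pop 5: no out-edges | ready=[] | order so far=[0, 4, 1, 2, 3, 5]
New canonical toposort: [0, 4, 1, 2, 3, 5]
Compare positions:
  Node 0: index 0 -> 0 (same)
  Node 1: index 1 -> 2 (moved)
  Node 2: index 3 -> 3 (same)
  Node 3: index 4 -> 4 (same)
  Node 4: index 2 -> 1 (moved)
  Node 5: index 5 -> 5 (same)
Nodes that changed position: 1 4

Answer: 1 4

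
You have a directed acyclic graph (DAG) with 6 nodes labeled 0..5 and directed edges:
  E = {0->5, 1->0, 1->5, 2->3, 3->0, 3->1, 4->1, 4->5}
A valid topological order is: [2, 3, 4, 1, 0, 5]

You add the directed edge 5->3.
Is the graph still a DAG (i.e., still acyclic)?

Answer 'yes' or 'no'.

Given toposort: [2, 3, 4, 1, 0, 5]
Position of 5: index 5; position of 3: index 1
New edge 5->3: backward (u after v in old order)
Backward edge: old toposort is now invalid. Check if this creates a cycle.
Does 3 already reach 5? Reachable from 3: [0, 1, 3, 5]. YES -> cycle!
Still a DAG? no

Answer: no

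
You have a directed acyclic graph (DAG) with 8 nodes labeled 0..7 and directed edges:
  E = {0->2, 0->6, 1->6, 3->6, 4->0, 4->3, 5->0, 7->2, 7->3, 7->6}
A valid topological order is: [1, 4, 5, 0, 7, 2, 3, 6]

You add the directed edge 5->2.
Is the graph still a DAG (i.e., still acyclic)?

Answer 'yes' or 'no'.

Answer: yes

Derivation:
Given toposort: [1, 4, 5, 0, 7, 2, 3, 6]
Position of 5: index 2; position of 2: index 5
New edge 5->2: forward
Forward edge: respects the existing order. Still a DAG, same toposort still valid.
Still a DAG? yes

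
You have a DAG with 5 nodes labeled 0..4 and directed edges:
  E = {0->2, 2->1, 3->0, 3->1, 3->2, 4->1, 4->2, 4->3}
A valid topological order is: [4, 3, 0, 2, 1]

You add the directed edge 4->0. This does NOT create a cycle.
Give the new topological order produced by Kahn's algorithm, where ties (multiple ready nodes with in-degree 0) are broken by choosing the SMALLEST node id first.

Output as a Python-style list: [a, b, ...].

Old toposort: [4, 3, 0, 2, 1]
Added edge: 4->0
Position of 4 (0) < position of 0 (2). Old order still valid.
Run Kahn's algorithm (break ties by smallest node id):
  initial in-degrees: [2, 3, 3, 1, 0]
  ready (indeg=0): [4]
  pop 4: indeg[0]->1; indeg[1]->2; indeg[2]->2; indeg[3]->0 | ready=[3] | order so far=[4]
  pop 3: indeg[0]->0; indeg[1]->1; indeg[2]->1 | ready=[0] | order so far=[4, 3]
  pop 0: indeg[2]->0 | ready=[2] | order so far=[4, 3, 0]
  pop 2: indeg[1]->0 | ready=[1] | order so far=[4, 3, 0, 2]
  pop 1: no out-edges | ready=[] | order so far=[4, 3, 0, 2, 1]
  Result: [4, 3, 0, 2, 1]

Answer: [4, 3, 0, 2, 1]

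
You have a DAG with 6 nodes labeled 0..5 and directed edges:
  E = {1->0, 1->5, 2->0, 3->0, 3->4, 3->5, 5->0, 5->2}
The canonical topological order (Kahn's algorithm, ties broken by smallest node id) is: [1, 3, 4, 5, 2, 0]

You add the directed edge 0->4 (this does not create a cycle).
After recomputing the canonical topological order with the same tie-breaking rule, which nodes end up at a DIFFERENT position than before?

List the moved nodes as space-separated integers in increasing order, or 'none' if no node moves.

Old toposort: [1, 3, 4, 5, 2, 0]
Added edge 0->4
Recompute Kahn (smallest-id tiebreak):
  initial in-degrees: [4, 0, 1, 0, 2, 2]
  ready (indeg=0): [1, 3]
  pop 1: indeg[0]->3; indeg[5]->1 | ready=[3] | order so far=[1]
  pop 3: indeg[0]->2; indeg[4]->1; indeg[5]->0 | ready=[5] | order so far=[1, 3]
  pop 5: indeg[0]->1; indeg[2]->0 | ready=[2] | order so far=[1, 3, 5]
  pop 2: indeg[0]->0 | ready=[0] | order so far=[1, 3, 5, 2]
  pop 0: indeg[4]->0 | ready=[4] | order so far=[1, 3, 5, 2, 0]
  pop 4: no out-edges | ready=[] | order so far=[1, 3, 5, 2, 0, 4]
New canonical toposort: [1, 3, 5, 2, 0, 4]
Compare positions:
  Node 0: index 5 -> 4 (moved)
  Node 1: index 0 -> 0 (same)
  Node 2: index 4 -> 3 (moved)
  Node 3: index 1 -> 1 (same)
  Node 4: index 2 -> 5 (moved)
  Node 5: index 3 -> 2 (moved)
Nodes that changed position: 0 2 4 5

Answer: 0 2 4 5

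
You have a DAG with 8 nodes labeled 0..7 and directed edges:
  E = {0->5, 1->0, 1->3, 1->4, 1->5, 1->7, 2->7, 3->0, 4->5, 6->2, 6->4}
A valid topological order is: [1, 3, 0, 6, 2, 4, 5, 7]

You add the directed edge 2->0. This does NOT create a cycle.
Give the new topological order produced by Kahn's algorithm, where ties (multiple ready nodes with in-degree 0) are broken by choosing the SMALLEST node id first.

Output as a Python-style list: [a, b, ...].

Old toposort: [1, 3, 0, 6, 2, 4, 5, 7]
Added edge: 2->0
Position of 2 (4) > position of 0 (2). Must reorder: 2 must now come before 0.
Run Kahn's algorithm (break ties by smallest node id):
  initial in-degrees: [3, 0, 1, 1, 2, 3, 0, 2]
  ready (indeg=0): [1, 6]
  pop 1: indeg[0]->2; indeg[3]->0; indeg[4]->1; indeg[5]->2; indeg[7]->1 | ready=[3, 6] | order so far=[1]
  pop 3: indeg[0]->1 | ready=[6] | order so far=[1, 3]
  pop 6: indeg[2]->0; indeg[4]->0 | ready=[2, 4] | order so far=[1, 3, 6]
  pop 2: indeg[0]->0; indeg[7]->0 | ready=[0, 4, 7] | order so far=[1, 3, 6, 2]
  pop 0: indeg[5]->1 | ready=[4, 7] | order so far=[1, 3, 6, 2, 0]
  pop 4: indeg[5]->0 | ready=[5, 7] | order so far=[1, 3, 6, 2, 0, 4]
  pop 5: no out-edges | ready=[7] | order so far=[1, 3, 6, 2, 0, 4, 5]
  pop 7: no out-edges | ready=[] | order so far=[1, 3, 6, 2, 0, 4, 5, 7]
  Result: [1, 3, 6, 2, 0, 4, 5, 7]

Answer: [1, 3, 6, 2, 0, 4, 5, 7]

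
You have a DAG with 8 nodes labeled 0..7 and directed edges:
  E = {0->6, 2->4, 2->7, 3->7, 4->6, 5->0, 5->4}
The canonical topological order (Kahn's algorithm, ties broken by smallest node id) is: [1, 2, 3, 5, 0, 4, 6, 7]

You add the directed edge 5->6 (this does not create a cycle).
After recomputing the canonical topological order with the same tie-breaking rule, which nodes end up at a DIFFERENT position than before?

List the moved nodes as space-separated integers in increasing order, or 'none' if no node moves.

Old toposort: [1, 2, 3, 5, 0, 4, 6, 7]
Added edge 5->6
Recompute Kahn (smallest-id tiebreak):
  initial in-degrees: [1, 0, 0, 0, 2, 0, 3, 2]
  ready (indeg=0): [1, 2, 3, 5]
  pop 1: no out-edges | ready=[2, 3, 5] | order so far=[1]
  pop 2: indeg[4]->1; indeg[7]->1 | ready=[3, 5] | order so far=[1, 2]
  pop 3: indeg[7]->0 | ready=[5, 7] | order so far=[1, 2, 3]
  pop 5: indeg[0]->0; indeg[4]->0; indeg[6]->2 | ready=[0, 4, 7] | order so far=[1, 2, 3, 5]
  pop 0: indeg[6]->1 | ready=[4, 7] | order so far=[1, 2, 3, 5, 0]
  pop 4: indeg[6]->0 | ready=[6, 7] | order so far=[1, 2, 3, 5, 0, 4]
  pop 6: no out-edges | ready=[7] | order so far=[1, 2, 3, 5, 0, 4, 6]
  pop 7: no out-edges | ready=[] | order so far=[1, 2, 3, 5, 0, 4, 6, 7]
New canonical toposort: [1, 2, 3, 5, 0, 4, 6, 7]
Compare positions:
  Node 0: index 4 -> 4 (same)
  Node 1: index 0 -> 0 (same)
  Node 2: index 1 -> 1 (same)
  Node 3: index 2 -> 2 (same)
  Node 4: index 5 -> 5 (same)
  Node 5: index 3 -> 3 (same)
  Node 6: index 6 -> 6 (same)
  Node 7: index 7 -> 7 (same)
Nodes that changed position: none

Answer: none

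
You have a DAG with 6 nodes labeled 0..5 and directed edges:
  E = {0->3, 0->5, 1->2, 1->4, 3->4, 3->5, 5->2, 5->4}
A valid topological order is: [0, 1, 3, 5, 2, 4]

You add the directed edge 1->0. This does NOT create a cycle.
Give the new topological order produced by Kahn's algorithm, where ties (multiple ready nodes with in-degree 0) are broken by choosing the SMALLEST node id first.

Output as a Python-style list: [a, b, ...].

Answer: [1, 0, 3, 5, 2, 4]

Derivation:
Old toposort: [0, 1, 3, 5, 2, 4]
Added edge: 1->0
Position of 1 (1) > position of 0 (0). Must reorder: 1 must now come before 0.
Run Kahn's algorithm (break ties by smallest node id):
  initial in-degrees: [1, 0, 2, 1, 3, 2]
  ready (indeg=0): [1]
  pop 1: indeg[0]->0; indeg[2]->1; indeg[4]->2 | ready=[0] | order so far=[1]
  pop 0: indeg[3]->0; indeg[5]->1 | ready=[3] | order so far=[1, 0]
  pop 3: indeg[4]->1; indeg[5]->0 | ready=[5] | order so far=[1, 0, 3]
  pop 5: indeg[2]->0; indeg[4]->0 | ready=[2, 4] | order so far=[1, 0, 3, 5]
  pop 2: no out-edges | ready=[4] | order so far=[1, 0, 3, 5, 2]
  pop 4: no out-edges | ready=[] | order so far=[1, 0, 3, 5, 2, 4]
  Result: [1, 0, 3, 5, 2, 4]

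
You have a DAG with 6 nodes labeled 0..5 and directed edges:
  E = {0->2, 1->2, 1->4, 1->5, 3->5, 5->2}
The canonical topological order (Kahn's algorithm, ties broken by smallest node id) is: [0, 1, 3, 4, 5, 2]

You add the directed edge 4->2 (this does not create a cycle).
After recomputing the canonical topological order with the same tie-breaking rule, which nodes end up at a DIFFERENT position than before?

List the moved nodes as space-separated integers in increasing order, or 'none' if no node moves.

Answer: none

Derivation:
Old toposort: [0, 1, 3, 4, 5, 2]
Added edge 4->2
Recompute Kahn (smallest-id tiebreak):
  initial in-degrees: [0, 0, 4, 0, 1, 2]
  ready (indeg=0): [0, 1, 3]
  pop 0: indeg[2]->3 | ready=[1, 3] | order so far=[0]
  pop 1: indeg[2]->2; indeg[4]->0; indeg[5]->1 | ready=[3, 4] | order so far=[0, 1]
  pop 3: indeg[5]->0 | ready=[4, 5] | order so far=[0, 1, 3]
  pop 4: indeg[2]->1 | ready=[5] | order so far=[0, 1, 3, 4]
  pop 5: indeg[2]->0 | ready=[2] | order so far=[0, 1, 3, 4, 5]
  pop 2: no out-edges | ready=[] | order so far=[0, 1, 3, 4, 5, 2]
New canonical toposort: [0, 1, 3, 4, 5, 2]
Compare positions:
  Node 0: index 0 -> 0 (same)
  Node 1: index 1 -> 1 (same)
  Node 2: index 5 -> 5 (same)
  Node 3: index 2 -> 2 (same)
  Node 4: index 3 -> 3 (same)
  Node 5: index 4 -> 4 (same)
Nodes that changed position: none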